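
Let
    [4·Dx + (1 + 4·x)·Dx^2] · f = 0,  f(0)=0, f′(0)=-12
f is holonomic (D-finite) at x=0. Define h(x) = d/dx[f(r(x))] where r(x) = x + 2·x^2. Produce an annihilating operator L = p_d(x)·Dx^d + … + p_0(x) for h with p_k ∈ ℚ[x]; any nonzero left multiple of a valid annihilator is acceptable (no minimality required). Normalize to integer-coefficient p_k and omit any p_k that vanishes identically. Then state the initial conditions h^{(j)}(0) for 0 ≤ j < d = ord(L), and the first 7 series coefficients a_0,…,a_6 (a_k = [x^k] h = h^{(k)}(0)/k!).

f: a_k = 0, -12, 24, -64, 192, -3072/5, 2048, …
f∘r: x↦r, Dx↦Dx/r' in L_f ⇒ L₀.
h₀' ⇒ L via d/dx closure of L₀.
L = (16·x + 32·x^2) + (1 + 8·x + 24·x^2 + 32·x^3)·Dx  (order 1).
h: a_k = -12, 0, 96, -384, 768, 0, -6144, …
ICs: h(0) = -12.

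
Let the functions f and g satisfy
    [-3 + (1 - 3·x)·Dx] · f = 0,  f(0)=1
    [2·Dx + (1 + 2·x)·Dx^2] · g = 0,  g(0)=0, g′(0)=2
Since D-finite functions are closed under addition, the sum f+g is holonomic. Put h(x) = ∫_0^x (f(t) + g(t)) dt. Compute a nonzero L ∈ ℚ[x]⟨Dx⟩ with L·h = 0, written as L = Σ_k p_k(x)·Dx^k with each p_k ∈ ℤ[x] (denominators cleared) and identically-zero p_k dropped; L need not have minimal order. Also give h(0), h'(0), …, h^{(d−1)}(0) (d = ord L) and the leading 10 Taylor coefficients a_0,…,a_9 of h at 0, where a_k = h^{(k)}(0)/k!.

L = (78 + 36·x)·Dx^2 + (23 + 132·x + 72·x^2)·Dx^3 + (-4 + x + 27·x^2 + 18·x^3)·Dx^4  (order 4).
h: a_k = 0, 1, 5/2, 7/3, 89/12, 77/5, 1247/30, 2155/21, 15437/56, 6529/9, …
ICs: h(0) = 0, h′(0) = 1, h′′(0) = 5, h′′′(0) = 14.

f: a_k = 1, 3, 9, 27, 81, 243, 729, 2187, 6561, 19683, …
g: a_k = 0, 2, -2, 8/3, -4, 32/5, -32/3, 128/7, -32, 512/9, …
f+g: L₀ = lclm(L_f,L_g), ord ≤ 1+2.
h=∫h₀ ⇒ L = L₀·Dx.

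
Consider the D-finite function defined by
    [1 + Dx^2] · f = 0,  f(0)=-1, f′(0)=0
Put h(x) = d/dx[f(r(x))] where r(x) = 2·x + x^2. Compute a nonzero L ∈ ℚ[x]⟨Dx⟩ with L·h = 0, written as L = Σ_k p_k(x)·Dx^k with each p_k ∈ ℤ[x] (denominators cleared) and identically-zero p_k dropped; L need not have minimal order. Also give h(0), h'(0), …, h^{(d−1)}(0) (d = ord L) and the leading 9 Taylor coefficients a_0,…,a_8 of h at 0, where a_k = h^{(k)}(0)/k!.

f: a_k = -1, 0, 1/2, 0, -1/24, 0, 1/720, 0, -1/40320, …
f∘r: x↦r, Dx↦Dx/r' in L_f ⇒ L₀.
Derive L from L₀ (diff closure).
L = (7 + 16·x + 24·x^2 + 16·x^3 + 4·x^4) + (-3 - 3·x)·Dx + (1 + 2·x + x^2)·Dx^2  (order 2).
h: a_k = 0, 4, 6, -2/3, -20/3, -82/15, -7/15, 719/315, 62/35, …
ICs: h(0) = 0, h′(0) = 4.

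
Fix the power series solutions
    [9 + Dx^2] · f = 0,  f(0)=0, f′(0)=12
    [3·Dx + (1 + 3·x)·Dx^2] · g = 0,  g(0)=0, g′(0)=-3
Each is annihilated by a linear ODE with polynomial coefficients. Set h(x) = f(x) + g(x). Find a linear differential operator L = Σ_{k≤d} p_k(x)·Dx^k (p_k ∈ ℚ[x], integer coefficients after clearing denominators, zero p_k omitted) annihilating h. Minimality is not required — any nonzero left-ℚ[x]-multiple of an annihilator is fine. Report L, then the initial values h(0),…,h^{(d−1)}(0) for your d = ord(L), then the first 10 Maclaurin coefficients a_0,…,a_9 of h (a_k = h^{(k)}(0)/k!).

f: a_k = 0, 12, 0, -18, 0, 81/10, 0, -243/140, 0, 243/1120, …
g: a_k = 0, -3, 9/2, -9, 81/4, -243/5, 243/2, -2187/7, 6561/8, -2187, …
L₀ := lclm(L_f,L_g); ord L₀ ≤ 2+2.
L = (63 + 54·x + 81·x^2)·Dx + (9 + 45·x + 81·x^2 + 81·x^3)·Dx^2 + (7 + 6·x + 9·x^2)·Dx^3 + (1 + 5·x + 9·x^2 + 9·x^3)·Dx^4  (order 4).
h: a_k = 0, 9, 9/2, -27, 81/4, -81/2, 243/2, -43983/140, 6561/8, -2449197/1120, …
ICs: h(0) = 0, h′(0) = 9, h′′(0) = 9, h′′′(0) = -162.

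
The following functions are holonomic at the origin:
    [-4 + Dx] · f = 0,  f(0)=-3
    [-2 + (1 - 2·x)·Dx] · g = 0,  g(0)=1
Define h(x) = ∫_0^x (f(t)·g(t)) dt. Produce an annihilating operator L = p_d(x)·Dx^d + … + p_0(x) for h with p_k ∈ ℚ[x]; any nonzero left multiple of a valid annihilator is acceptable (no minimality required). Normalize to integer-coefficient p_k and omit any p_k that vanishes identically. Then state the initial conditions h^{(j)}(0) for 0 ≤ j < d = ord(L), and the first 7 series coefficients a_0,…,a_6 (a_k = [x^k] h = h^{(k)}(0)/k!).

f: a_k = -3, -12, -24, -32, -32, -128/5, -256/15, …
g: a_k = 1, 2, 4, 8, 16, 32, 64, …
L₀ := L_f ⊗_s L_g (sym. prod.), ord ≤ 1.
∫: right-multiply L₀ by Dx.
L = (6 - 8·x)·Dx + (-1 + 2·x)·Dx^2  (order 2).
h: a_k = 0, -3, -9, -20, -38, -336/5, -1744/15, …
ICs: h(0) = 0, h′(0) = -3.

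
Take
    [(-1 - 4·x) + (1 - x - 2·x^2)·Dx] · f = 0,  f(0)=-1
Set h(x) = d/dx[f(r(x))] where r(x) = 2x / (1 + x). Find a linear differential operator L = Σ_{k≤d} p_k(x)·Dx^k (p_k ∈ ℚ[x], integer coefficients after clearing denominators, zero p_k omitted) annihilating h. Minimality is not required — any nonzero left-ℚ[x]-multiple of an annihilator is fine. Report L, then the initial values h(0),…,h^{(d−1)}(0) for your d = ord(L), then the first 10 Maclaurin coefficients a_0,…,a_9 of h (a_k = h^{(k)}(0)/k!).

L = (10 + 54·x + 270·x^2 + 162·x^3) + (-1 - 10·x + 90·x^3 + 81·x^4)·Dx  (order 1).
h: a_k = -2, -20, -54, -360, -810, -4860, -10206, -58320, -118098, -656100, …
ICs: h(0) = -2.

f: a_k = -1, -1, -3, -5, -11, -21, -43, -85, -171, -341, …
L₀ from L_f via x↦r, Dx↦r'^{-1}Dx.
Differentiate: ansatz ord ≤ ord L₀ ⇒ L.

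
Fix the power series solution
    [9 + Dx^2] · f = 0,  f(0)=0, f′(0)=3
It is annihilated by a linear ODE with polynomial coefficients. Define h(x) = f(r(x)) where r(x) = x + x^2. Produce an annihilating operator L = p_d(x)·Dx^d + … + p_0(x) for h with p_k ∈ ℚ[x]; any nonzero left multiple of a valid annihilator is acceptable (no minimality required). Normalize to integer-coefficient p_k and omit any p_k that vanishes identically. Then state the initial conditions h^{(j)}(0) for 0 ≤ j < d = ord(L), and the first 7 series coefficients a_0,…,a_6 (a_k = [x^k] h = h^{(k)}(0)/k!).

f: a_k = 0, 3, 0, -9/2, 0, 81/40, 0, …
f∘r: x↦r, Dx↦Dx/r' in L_f ⇒ L₀.
L = (9 + 54·x + 108·x^2 + 72·x^3) - 2·Dx + (1 + 2·x)·Dx^2  (order 2).
h: a_k = 0, 3, 3, -9/2, -27/2, -459/40, 45/8, …
ICs: h(0) = 0, h′(0) = 3.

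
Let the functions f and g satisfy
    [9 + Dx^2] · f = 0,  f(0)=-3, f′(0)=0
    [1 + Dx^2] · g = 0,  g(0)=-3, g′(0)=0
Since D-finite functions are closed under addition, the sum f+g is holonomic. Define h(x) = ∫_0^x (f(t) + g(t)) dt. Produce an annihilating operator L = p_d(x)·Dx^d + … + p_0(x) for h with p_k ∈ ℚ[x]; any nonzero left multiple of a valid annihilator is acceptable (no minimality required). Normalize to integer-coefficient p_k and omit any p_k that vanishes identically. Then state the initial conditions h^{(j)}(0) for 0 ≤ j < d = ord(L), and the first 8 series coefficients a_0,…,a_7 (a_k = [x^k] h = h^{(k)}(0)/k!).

f: a_k = -3, 0, 27/2, 0, -81/8, 0, 243/80, 0, …
g: a_k = -3, 0, 3/2, 0, -1/8, 0, 1/240, 0, …
Sum ⇒ L₀ = lclm(L_f,L_g) in ℚ(x)⟨Dx⟩.
h=∫₀ˣh₀: take L = L₀·Dx.
L = 9·Dx + 10·Dx^3 + Dx^5  (order 5).
h: a_k = 0, -6, 0, 5, 0, -41/20, 0, 73/168, …
ICs: h(0) = 0, h′(0) = -6, h′′(0) = 0, h′′′(0) = 30, h′′′′(0) = 0.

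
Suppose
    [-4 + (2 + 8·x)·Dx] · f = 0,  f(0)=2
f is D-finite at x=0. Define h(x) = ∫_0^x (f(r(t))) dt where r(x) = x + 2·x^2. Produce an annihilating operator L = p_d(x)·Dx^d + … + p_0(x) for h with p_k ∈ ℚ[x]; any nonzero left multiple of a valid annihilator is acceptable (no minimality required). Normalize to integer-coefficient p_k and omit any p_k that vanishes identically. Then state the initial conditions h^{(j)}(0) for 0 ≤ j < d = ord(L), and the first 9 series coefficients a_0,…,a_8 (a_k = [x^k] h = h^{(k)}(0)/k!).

L = (-2 - 8·x)·Dx + (1 + 4·x + 8·x^2)·Dx^2  (order 2).
h: a_k = 0, 2, 2, 4/3, -2, 12/5, -4/3, -24/7, 14, …
ICs: h(0) = 0, h′(0) = 2.

f: a_k = 2, 4, -4, 8, -20, 56, -168, 528, -1716, …
f∘r: x↦r, Dx↦Dx/r' in L_f ⇒ L₀.
h=∫₀ˣh₀: take L = L₀·Dx.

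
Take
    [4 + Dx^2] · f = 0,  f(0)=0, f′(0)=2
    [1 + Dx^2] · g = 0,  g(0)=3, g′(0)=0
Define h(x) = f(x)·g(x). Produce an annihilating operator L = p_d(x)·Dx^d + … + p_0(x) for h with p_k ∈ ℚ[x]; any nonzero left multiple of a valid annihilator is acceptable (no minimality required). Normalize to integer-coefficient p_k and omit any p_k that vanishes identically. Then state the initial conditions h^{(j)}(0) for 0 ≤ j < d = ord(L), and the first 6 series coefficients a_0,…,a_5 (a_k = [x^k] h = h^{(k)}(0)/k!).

f: a_k = 0, 2, 0, -4/3, 0, 4/15, …
g: a_k = 3, 0, -3/2, 0, 1/8, 0, …
L₀ := L_f ⊗_s L_g (sym. prod.), ord ≤ 4.
L = 9 + 10·Dx^2 + Dx^4  (order 4).
h: a_k = 0, 6, 0, -7, 0, 61/20, …
ICs: h(0) = 0, h′(0) = 6, h′′(0) = 0, h′′′(0) = -42.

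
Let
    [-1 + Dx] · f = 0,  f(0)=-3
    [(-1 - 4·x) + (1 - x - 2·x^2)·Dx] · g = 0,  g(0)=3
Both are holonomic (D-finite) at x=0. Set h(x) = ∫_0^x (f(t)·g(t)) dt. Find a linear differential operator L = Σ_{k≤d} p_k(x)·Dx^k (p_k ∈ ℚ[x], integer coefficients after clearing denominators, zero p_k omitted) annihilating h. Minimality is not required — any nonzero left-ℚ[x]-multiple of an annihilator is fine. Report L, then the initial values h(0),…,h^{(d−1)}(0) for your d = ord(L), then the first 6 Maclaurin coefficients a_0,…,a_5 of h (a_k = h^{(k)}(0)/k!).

f: a_k = -3, -3, -3/2, -1/2, -1/8, -1/40, …
g: a_k = 3, 3, 9, 15, 33, 63, …
f·g: L₀ = L_f ⊗_s L_g, ord ≤ 1·1.
∫: right-multiply L₀ by Dx.
L = (2 + 3·x - 2·x^2)·Dx + (-1 + x + 2·x^2)·Dx^2  (order 2).
h: a_k = 0, -9, -9, -27/2, -39/2, -255/8, …
ICs: h(0) = 0, h′(0) = -9.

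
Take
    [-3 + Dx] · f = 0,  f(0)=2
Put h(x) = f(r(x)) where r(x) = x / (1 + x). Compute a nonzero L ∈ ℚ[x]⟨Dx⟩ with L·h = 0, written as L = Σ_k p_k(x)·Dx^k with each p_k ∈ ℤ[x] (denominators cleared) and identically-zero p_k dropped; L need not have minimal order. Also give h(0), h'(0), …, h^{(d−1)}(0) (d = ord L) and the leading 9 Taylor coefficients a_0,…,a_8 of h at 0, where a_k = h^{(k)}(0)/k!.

f: a_k = 2, 6, 9, 9, 27/4, 81/20, 81/40, 243/280, 729/2240, …
Change of var in L_f (x↦r) gives L₀.
L = -3 + (1 + 2·x + x^2)·Dx  (order 1).
h: a_k = 2, 6, 3, -3, 3/4, 21/20, -69/40, 411/280, -1623/2240, …
ICs: h(0) = 2.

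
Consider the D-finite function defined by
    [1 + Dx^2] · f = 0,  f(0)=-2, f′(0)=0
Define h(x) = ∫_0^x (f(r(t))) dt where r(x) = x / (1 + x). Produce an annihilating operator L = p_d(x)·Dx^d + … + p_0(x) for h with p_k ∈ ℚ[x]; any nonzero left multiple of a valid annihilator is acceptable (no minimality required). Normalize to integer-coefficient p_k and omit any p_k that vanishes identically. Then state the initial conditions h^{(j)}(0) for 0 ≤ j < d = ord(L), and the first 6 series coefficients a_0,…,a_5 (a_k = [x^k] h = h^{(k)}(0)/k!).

L = Dx + (2 + 6·x + 6·x^2 + 2·x^3)·Dx^2 + (1 + 4·x + 6·x^2 + 4·x^3 + x^4)·Dx^3  (order 3).
h: a_k = 0, -2, 0, 1/3, -1/2, 7/12, …
ICs: h(0) = 0, h′(0) = -2, h′′(0) = 0.

f: a_k = -2, 0, 1, 0, -1/12, 0, …
f∘r: x↦r, Dx↦Dx/r' in L_f ⇒ L₀.
h=∫₀ˣh₀: take L = L₀·Dx.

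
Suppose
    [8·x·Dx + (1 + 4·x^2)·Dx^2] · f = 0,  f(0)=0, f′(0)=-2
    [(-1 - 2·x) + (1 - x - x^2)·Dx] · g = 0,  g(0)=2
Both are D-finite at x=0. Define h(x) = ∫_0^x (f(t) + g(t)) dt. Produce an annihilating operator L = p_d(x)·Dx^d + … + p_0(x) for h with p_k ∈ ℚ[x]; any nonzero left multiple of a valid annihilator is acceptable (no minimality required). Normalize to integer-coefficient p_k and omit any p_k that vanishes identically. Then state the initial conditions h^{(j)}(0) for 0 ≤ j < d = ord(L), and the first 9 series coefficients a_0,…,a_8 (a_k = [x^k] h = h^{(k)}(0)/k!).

L = (16 - 64·x - 400·x^2 - 576·x^3 - 696·x^4 - 96·x^6)·Dx^2 + (-13 - 24·x - 22·x^2 - 204·x^3 - 548·x^4 - 488·x^5 - 48·x^6 - 96·x^7)·Dx^3 + (2 + 5·x + 14·x^2 - 2·x^3 + 13·x^4 - 92·x^5 - 48·x^6 - 16·x^7 - 16·x^8)·Dx^4  (order 4).
h: a_k = 0, 2, 0, 4/3, 13/6, 2, 8/5, 26/7, 211/28, …
ICs: h(0) = 0, h′(0) = 2, h′′(0) = 0, h′′′(0) = 8.

f: a_k = 0, -2, 0, 8/3, 0, -32/5, 0, 128/7, 0, …
g: a_k = 2, 2, 4, 6, 10, 16, 26, 42, 68, …
f+g: L₀ = lclm(L_f,L_g), ord ≤ 2+1.
h=∫h₀ ⇒ L = L₀·Dx.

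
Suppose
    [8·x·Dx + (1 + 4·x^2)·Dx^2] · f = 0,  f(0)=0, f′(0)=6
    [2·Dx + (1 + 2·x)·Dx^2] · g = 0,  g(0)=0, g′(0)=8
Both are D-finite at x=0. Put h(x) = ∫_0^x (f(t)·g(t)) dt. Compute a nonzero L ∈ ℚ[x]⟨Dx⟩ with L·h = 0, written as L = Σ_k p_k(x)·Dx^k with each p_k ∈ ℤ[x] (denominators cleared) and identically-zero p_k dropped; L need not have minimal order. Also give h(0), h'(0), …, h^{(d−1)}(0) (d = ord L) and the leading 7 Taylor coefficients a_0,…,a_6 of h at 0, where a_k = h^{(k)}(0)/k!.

f: a_k = 0, 6, 0, -8, 0, 96/5, 0, …
g: a_k = 0, 8, -8, 32/3, -16, 128/5, -128/3, …
L₀ := L_f ⊗_s L_g (sym. prod.), ord ≤ 4.
∫: right-multiply L₀ by Dx.
L = (192 + 704·x + 2560·x^2 + 9984·x^3 + 15360·x^4 + 13312·x^5 + 4096·x^7)·Dx^2 + (72 + 992·x + 4928·x^2 + 15488·x^3 + 34816·x^4 + 47616·x^5 + 35840·x^6 + 6144·x^7 + 14336·x^8)·Dx^3 + (24 + 256·x + 1536·x^2 + 4992·x^3 + 11520·x^4 + 19968·x^5 + 24576·x^6 + 18432·x^7 + 6144·x^8 + 8192·x^9)·Dx^4 + (5 + 36·x + 148·x^2 + 448·x^3 + 1056·x^4 + 1920·x^5 + 2688·x^6 + 3072·x^7 + 2304·x^8 + 1024·x^9 + 1024·x^10)·Dx^5  (order 5).
h: a_k = 0, 0, 0, 16, -12, 0, -16/3, …
ICs: h(0) = 0, h′(0) = 0, h′′(0) = 0, h′′′(0) = 96, h′′′′(0) = -288.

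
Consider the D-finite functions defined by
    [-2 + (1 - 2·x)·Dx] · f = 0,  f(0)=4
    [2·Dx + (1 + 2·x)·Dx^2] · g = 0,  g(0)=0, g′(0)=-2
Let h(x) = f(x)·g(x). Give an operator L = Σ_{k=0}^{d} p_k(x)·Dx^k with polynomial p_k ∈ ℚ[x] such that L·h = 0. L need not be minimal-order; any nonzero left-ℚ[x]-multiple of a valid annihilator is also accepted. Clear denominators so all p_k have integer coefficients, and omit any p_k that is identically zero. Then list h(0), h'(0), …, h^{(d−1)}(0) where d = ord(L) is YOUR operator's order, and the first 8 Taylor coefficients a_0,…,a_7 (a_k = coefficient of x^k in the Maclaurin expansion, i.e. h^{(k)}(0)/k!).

L = 4 + (2 + 12·x)·Dx + (-1 + 4·x^2)·Dx^2  (order 2).
h: a_k = 0, -8, -8, -80/3, -112/3, -1504/15, -2368/15, -40832/105, …
ICs: h(0) = 0, h′(0) = -8.

f: a_k = 4, 8, 16, 32, 64, 128, 256, 512, …
g: a_k = 0, -2, 2, -8/3, 4, -32/5, 32/3, -128/7, …
Sym-product of L_f,L_g gives L₀ (≤ ord 2).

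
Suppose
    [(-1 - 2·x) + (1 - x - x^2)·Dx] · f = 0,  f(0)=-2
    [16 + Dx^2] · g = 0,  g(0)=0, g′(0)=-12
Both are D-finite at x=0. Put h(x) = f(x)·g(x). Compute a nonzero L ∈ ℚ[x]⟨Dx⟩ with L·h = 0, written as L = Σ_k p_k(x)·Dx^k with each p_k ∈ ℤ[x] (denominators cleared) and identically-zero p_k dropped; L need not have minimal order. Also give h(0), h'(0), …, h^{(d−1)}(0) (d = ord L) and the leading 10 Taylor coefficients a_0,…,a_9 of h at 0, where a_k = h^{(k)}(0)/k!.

L = (-14 + 16·x + 16·x^2) + (2 + 4·x)·Dx + (-1 + x + x^2)·Dx^2  (order 2).
h: a_k = 0, 24, 24, -16, 8, 216/5, 256/5, 7864/105, 2648/21, 194032/945, …
ICs: h(0) = 0, h′(0) = 24.

f: a_k = -2, -2, -4, -6, -10, -16, -26, -42, -68, -110, …
g: a_k = 0, -12, 0, 32, 0, -128/5, 0, 1024/105, 0, -2048/945, …
Product ⇒ symmetric product L₀, ord ≤ 2.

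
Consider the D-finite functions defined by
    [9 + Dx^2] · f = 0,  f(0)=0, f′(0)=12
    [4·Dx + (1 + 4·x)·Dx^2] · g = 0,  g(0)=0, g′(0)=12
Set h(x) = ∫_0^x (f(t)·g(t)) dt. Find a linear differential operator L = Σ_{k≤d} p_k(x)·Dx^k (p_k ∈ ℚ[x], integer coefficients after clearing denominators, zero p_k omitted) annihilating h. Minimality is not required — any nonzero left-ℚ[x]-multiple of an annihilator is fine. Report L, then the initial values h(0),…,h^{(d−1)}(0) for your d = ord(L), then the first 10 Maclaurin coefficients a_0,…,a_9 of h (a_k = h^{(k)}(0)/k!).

L = (-2043 - 1296·x + 44064·x^2 + 186624·x^3 + 186624·x^4)·Dx + (72 + 5472·x + 31104·x^2 + 41472·x^3)·Dx^2 + (-182 + 864·x + 12096·x^2 + 41472·x^3 + 41472·x^4)·Dx^3 + (8 + 608·x + 3456·x^2 + 4608·x^3)·Dx^4 + (5 + 112·x + 800·x^2 + 2304·x^3 + 2304·x^4)·Dx^5  (order 5).
h: a_k = 0, 0, 0, 48, -72, 552/5, -312, 6318/7, -26643/10, 286607/35, …
ICs: h(0) = 0, h′(0) = 0, h′′(0) = 0, h′′′(0) = 288, h′′′′(0) = -1728.

f: a_k = 0, 12, 0, -18, 0, 81/10, 0, -243/140, 0, 243/1120, …
g: a_k = 0, 12, -24, 64, -192, 3072/5, -2048, 49152/7, -24576, 262144/3, …
Sym-product of L_f,L_g gives L₀ (≤ ord 4).
Integrate: L := L₀·Dx.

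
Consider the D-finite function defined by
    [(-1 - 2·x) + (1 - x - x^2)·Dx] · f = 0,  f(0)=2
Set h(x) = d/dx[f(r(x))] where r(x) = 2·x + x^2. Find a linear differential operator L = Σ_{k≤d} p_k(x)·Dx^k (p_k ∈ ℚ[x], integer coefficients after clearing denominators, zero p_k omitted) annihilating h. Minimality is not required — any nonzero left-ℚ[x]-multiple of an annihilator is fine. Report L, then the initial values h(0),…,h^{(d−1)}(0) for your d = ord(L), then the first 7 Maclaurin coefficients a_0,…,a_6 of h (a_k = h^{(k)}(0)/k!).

L = (9 + 42·x + 105·x^2 + 164·x^3 + 141·x^4 + 60·x^5 + 10·x^6) + (-1 - 3·x + 9·x^2 + 39·x^3 + 55·x^4 + 39·x^5 + 14·x^6 + 2·x^7)·Dx  (order 1).
h: a_k = 4, 36, 192, 944, 4340, 19140, 82096, …
ICs: h(0) = 4.

f: a_k = 2, 2, 4, 6, 10, 16, 26, …
h₀=f(r): pull back L_f along r ⇒ L₀.
h₀' ⇒ L via d/dx closure of L₀.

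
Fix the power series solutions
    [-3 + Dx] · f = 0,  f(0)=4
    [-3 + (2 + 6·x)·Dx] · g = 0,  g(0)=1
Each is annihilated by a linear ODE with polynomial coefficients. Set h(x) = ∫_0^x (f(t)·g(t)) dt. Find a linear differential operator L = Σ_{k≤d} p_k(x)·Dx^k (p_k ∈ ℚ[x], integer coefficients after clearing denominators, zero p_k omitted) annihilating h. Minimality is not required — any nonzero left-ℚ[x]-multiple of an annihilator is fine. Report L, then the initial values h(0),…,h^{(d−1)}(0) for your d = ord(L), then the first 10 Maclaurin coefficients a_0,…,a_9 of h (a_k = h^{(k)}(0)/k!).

f: a_k = 4, 12, 18, 18, 27/2, 81/10, 81/20, 243/140, 729/1120, 243/1120, …
g: a_k = 1, 3/2, -9/8, 27/16, -405/128, 1701/256, -15309/1024, 72171/2048, -2814669/32768, 14073345/65536, …
L₀ := L_f ⊗_s L_g (sym. prod.), ord ≤ 1.
h=∫₀ˣh₀: take L = L₀·Dx.
L = (-9 - 18·x)·Dx + (2 + 6·x)·Dx^2  (order 2).
h: a_k = 0, 4, 9, 21/2, 153/16, 891/160, 2889/640, -7209/8960, 818667/143360, -3203631/286720, …
ICs: h(0) = 0, h′(0) = 4.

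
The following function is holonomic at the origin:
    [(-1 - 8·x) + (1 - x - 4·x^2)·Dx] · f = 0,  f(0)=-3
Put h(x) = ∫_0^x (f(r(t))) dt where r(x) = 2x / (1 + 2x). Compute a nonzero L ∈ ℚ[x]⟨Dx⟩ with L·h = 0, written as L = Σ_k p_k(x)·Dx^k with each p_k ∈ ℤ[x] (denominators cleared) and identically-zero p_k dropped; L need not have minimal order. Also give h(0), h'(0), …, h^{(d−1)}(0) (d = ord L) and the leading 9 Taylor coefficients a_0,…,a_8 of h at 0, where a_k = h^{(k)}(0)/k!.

L = (2 + 36·x)·Dx + (-1 - 4·x + 12·x^2 + 32·x^3)·Dx^2  (order 2).
h: a_k = 0, -3, -3, -16, 0, -768/5, 256, -15360/7, 6912, …
ICs: h(0) = 0, h′(0) = -3.

f: a_k = -3, -3, -15, -27, -87, -195, -543, -1323, -3495, …
Substitute x→r, Dx→(1/r')Dx; clear ⇒ L₀.
∫: right-multiply L₀ by Dx.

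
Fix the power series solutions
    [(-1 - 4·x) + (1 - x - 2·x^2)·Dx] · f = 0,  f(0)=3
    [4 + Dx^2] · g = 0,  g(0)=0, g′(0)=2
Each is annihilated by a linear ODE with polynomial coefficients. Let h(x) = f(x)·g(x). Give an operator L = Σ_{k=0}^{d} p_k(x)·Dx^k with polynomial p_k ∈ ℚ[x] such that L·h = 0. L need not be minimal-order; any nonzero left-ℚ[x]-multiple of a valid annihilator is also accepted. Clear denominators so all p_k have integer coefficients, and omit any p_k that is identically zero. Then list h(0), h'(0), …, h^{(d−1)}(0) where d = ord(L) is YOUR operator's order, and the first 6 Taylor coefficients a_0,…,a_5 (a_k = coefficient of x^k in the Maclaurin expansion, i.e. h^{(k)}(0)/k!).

L = (4·x + 8·x^2) + (2 + 8·x)·Dx + (-1 + x + 2·x^2)·Dx^2  (order 2).
h: a_k = 0, 6, 6, 14, 26, 274/5, …
ICs: h(0) = 0, h′(0) = 6.

f: a_k = 3, 3, 9, 15, 33, 63, …
g: a_k = 0, 2, 0, -4/3, 0, 4/15, …
h₀=f·g: eliminate ⇒ L₀, order ≤ 1·2.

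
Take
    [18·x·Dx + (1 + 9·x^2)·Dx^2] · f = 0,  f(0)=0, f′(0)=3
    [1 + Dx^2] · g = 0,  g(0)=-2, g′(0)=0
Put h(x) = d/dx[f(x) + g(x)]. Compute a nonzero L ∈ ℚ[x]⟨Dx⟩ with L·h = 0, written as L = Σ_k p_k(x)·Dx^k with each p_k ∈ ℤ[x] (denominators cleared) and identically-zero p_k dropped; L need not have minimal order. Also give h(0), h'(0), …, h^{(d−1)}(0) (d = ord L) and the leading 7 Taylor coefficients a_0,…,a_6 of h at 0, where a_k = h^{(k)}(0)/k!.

f: a_k = 0, 3, 0, -9, 0, 243/5, 0, …
g: a_k = -2, 0, 1, 0, -1/12, 0, 1/360, …
L₀ := lclm(L_f,L_g); ord L₀ ≤ 2+2.
h₀' ⇒ L via d/dx closure of L₀.
L = (-1926·x + 17820·x^3 + 1458·x^5) + (-17 + 351·x^2 + 4617·x^4 + 729·x^6)·Dx + (-1926·x + 17820·x^3 + 1458·x^5)·Dx^2 + (-17 + 351·x^2 + 4617·x^4 + 729·x^6)·Dx^3  (order 3).
h: a_k = 3, 2, -27, -1/3, 243, 1/60, -2187, …
ICs: h(0) = 3, h′(0) = 2, h′′(0) = -54.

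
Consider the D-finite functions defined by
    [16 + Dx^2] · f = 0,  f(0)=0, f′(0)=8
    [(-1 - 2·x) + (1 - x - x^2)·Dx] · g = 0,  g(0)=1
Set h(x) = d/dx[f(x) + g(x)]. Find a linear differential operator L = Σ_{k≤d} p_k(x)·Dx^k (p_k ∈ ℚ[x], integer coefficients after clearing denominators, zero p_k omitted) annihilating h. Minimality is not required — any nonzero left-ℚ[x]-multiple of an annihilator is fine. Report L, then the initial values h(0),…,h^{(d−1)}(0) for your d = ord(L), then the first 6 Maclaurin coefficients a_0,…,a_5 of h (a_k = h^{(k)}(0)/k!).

f: a_k = 0, 8, 0, -64/3, 0, 256/15, …
g: a_k = 1, 1, 2, 3, 5, 8, …
Weyl lclm of L_f,L_g ⇒ L₀ (ord ≤ 3).
h=h₀': d/dx-closure on L₀ ⇒ L.
L = (1472 + 2624·x + 2560·x^2 + 640·x^3 + 2240·x^4 + 2304·x^5 + 768·x^6) + (-272 - 112·x + 1008·x^2 - 160·x^3 - 800·x^4 + 576·x^5 + 896·x^6 + 256·x^7)·Dx + (92 + 164·x + 160·x^2 + 40·x^3 + 140·x^4 + 144·x^5 + 48·x^6)·Dx^2 + (-17 - 7·x + 63·x^2 - 10·x^3 - 50·x^4 + 36·x^5 + 56·x^6 + 16·x^7)·Dx^3  (order 3).
h: a_k = 9, 4, -55, 20, 376/3, 78, …
ICs: h(0) = 9, h′(0) = 4, h′′(0) = -110.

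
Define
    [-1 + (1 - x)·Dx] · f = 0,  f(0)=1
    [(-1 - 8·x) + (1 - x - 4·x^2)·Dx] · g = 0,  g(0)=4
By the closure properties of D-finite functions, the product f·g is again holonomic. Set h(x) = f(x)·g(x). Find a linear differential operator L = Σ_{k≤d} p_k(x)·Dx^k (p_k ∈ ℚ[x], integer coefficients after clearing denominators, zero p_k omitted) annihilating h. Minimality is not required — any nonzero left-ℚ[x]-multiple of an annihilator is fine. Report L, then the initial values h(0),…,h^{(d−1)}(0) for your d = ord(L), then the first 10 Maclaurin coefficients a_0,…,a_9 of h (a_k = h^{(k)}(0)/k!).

L = (-2 - 6·x + 12·x^2) + (1 - 2·x - 3·x^2 + 4·x^3)·Dx  (order 1).
h: a_k = 4, 8, 28, 64, 180, 440, 1164, 2928, 7588, 19304, …
ICs: h(0) = 4.

f: a_k = 1, 1, 1, 1, 1, 1, 1, 1, 1, 1, …
g: a_k = 4, 4, 20, 36, 116, 260, 724, 1764, 4660, 11716, …
f·g: L₀ = L_f ⊗_s L_g, ord ≤ 1·1.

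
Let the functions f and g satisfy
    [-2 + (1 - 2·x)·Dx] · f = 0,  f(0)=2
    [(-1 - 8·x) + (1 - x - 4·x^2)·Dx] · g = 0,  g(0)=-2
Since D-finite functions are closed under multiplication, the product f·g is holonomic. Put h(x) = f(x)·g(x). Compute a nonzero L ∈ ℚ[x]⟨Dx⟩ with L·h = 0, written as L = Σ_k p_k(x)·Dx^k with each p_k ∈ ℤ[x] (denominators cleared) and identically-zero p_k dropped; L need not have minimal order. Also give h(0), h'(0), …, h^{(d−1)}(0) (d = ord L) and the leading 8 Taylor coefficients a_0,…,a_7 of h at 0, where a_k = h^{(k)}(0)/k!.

f: a_k = 2, 4, 8, 16, 32, 64, 128, 256, …
g: a_k = -2, -2, -10, -18, -58, -130, -362, -882, …
h₀=f·g: eliminate ⇒ L₀, order ≤ 1·1.
L = (-3 - 4·x + 24·x^2) + (1 - 3·x - 2·x^2 + 8·x^3)·Dx  (order 1).
h: a_k = -4, -12, -44, -124, -364, -988, -2700, -7164, …
ICs: h(0) = -4.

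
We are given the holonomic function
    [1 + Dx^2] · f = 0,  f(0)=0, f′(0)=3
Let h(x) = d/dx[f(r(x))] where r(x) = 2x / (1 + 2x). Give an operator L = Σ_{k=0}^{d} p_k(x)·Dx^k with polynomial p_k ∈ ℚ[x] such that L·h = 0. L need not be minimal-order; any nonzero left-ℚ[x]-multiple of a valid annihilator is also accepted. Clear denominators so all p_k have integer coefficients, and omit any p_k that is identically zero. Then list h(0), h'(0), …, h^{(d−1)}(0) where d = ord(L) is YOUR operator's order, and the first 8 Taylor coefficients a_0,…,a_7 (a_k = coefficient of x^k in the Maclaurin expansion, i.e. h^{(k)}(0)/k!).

f: a_k = 0, 3, 0, -1/2, 0, 1/40, 0, -1/1680, …
Change of var in L_f (x↦r) gives L₀.
h=h₀': d/dx-closure on L₀ ⇒ L.
L = (28 + 96·x + 96·x^2) + (12 + 72·x + 144·x^2 + 96·x^3)·Dx + (1 + 8·x + 24·x^2 + 32·x^3 + 16·x^4)·Dx^2  (order 2).
h: a_k = 6, -24, 60, -96, 4, 720, -55448/15, 203648/15, …
ICs: h(0) = 6, h′(0) = -24.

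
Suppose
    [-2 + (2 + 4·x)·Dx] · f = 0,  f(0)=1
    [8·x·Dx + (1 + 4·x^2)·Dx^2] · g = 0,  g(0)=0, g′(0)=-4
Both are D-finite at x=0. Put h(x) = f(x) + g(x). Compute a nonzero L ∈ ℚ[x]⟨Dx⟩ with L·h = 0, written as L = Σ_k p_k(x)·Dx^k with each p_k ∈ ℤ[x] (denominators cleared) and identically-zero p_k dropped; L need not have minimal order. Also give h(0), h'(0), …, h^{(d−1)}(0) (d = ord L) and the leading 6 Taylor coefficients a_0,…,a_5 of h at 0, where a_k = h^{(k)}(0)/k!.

L = (-8 - 40·x + 96·x^2 + 96·x^3)·Dx + (-11 - 32·x + 40·x^2 + 384·x^3 + 336·x^4)·Dx^2 + (-1 + 6·x + 24·x^2 + 48·x^3 + 112·x^4 + 96·x^5)·Dx^3  (order 3).
h: a_k = 1, -3, -1/2, 35/6, -5/8, -477/40, …
ICs: h(0) = 1, h′(0) = -3, h′′(0) = -1.

f: a_k = 1, 1, -1/2, 1/2, -5/8, 7/8, …
g: a_k = 0, -4, 0, 16/3, 0, -64/5, …
h₀=f+g: left-lcm gives L₀, ord ≤ 3.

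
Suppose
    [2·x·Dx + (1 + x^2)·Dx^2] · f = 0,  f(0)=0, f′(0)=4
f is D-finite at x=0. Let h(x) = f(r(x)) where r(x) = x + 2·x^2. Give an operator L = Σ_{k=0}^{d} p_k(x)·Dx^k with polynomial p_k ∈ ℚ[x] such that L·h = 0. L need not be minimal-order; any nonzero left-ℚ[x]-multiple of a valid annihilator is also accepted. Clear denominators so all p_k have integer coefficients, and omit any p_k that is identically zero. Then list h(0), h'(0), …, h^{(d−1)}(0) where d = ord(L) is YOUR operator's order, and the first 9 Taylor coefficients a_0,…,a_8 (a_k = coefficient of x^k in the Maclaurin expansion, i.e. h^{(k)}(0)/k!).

L = (-4 + 2·x + 16·x^2 + 48·x^3 + 48·x^4)·Dx + (1 + 4·x + x^2 + 8·x^3 + 20·x^4 + 16·x^5)·Dx^2  (order 2).
h: a_k = 0, 4, 8, -4/3, -8, -76/5, -8/3, 220/7, 56, …
ICs: h(0) = 0, h′(0) = 4.

f: a_k = 0, 4, 0, -4/3, 0, 4/5, 0, -4/7, 0, …
Change of var in L_f (x↦r) gives L₀.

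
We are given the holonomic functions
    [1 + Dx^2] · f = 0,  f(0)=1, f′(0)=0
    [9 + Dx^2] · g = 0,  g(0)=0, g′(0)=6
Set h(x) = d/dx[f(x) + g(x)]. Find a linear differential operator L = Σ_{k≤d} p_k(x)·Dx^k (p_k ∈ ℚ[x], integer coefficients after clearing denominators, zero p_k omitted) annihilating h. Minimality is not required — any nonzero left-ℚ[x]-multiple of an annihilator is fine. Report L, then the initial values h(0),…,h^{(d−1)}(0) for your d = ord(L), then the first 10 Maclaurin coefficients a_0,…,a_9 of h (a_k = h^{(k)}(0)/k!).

f: a_k = 1, 0, -1/2, 0, 1/24, 0, -1/720, 0, 1/40320, 0, …
g: a_k = 0, 6, 0, -9, 0, 81/20, 0, -243/280, 0, 243/2240, …
L₀ := lclm(L_f,L_g); ord L₀ ≤ 2+2.
h₀' ⇒ L via d/dx closure of L₀.
L = 9 + 10·Dx^2 + Dx^4  (order 4).
h: a_k = 6, -1, -27, 1/6, 81/4, -1/120, -243/40, 1/5040, 2187/2240, -1/362880, …
ICs: h(0) = 6, h′(0) = -1, h′′(0) = -54, h′′′(0) = 1.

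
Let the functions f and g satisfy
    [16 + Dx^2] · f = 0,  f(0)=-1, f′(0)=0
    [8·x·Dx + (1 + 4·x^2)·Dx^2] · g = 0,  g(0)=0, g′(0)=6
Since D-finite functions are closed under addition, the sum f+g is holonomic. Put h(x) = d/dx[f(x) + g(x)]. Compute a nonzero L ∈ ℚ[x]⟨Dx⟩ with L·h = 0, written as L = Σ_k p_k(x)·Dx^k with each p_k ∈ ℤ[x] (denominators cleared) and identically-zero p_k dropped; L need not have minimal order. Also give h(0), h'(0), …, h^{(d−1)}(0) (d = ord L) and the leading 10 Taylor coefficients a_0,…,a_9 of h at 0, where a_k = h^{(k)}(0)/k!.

L = (-512·x + 5120·x^3 + 4096·x^5) + (16 + 512·x^2 + 2304·x^4 + 2048·x^6)·Dx + (-32·x + 320·x^3 + 256·x^5)·Dx^2 + (1 + 32·x^2 + 144·x^4 + 128·x^6)·Dx^3  (order 3).
h: a_k = 6, 16, -24, -128/3, 96, 512/15, -384, -4096/315, 1536, 8192/2835, …
ICs: h(0) = 6, h′(0) = 16, h′′(0) = -48.

f: a_k = -1, 0, 8, 0, -32/3, 0, 256/45, 0, -512/315, 0, …
g: a_k = 0, 6, 0, -8, 0, 96/5, 0, -384/7, 0, 512/3, …
h₀=f+g: left-lcm gives L₀, ord ≤ 4.
Differentiate: ansatz ord ≤ ord L₀ ⇒ L.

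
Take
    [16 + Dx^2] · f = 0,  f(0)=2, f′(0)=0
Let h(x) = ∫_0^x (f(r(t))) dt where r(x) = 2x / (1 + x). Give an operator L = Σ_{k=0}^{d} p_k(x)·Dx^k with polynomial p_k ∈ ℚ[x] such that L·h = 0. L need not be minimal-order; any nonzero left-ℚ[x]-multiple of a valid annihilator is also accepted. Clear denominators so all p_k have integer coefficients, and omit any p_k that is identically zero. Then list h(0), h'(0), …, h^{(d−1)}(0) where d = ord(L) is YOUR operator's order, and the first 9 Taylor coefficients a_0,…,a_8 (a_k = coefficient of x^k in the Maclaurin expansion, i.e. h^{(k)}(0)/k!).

f: a_k = 2, 0, -16, 0, 64/3, 0, -512/45, 0, 1024/315, …
h₀=f(r): pull back L_f along r ⇒ L₀.
h=∫h₀ ⇒ L = L₀·Dx.
L = 64·Dx + (2 + 6·x + 6·x^2 + 2·x^3)·Dx^2 + (1 + 4·x + 6·x^2 + 4·x^3 + x^4)·Dx^3  (order 3).
h: a_k = 0, 2, 0, -64/3, 32, 448/15, -1664/9, 106432/315, -1296/5, …
ICs: h(0) = 0, h′(0) = 2, h′′(0) = 0.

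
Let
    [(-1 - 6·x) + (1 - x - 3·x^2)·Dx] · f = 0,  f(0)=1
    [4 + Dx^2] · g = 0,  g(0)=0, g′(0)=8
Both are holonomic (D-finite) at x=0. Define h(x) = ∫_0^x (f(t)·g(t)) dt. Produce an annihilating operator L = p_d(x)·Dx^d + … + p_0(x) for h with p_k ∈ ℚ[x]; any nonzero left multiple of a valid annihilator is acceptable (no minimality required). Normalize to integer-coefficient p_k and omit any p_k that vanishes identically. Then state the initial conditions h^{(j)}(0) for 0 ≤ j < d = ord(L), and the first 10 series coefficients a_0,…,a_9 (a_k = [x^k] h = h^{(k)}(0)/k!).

f: a_k = 1, 1, 4, 7, 19, 40, 97, 217, 508, 1159, …
g: a_k = 0, 8, 0, -16/3, 0, 16/15, 0, -32/315, 0, 16/2835, …
L₀ := L_f ⊗_s L_g (sym. prod.), ord ≤ 2.
h=∫₀ˣh₀: take L = L₀·Dx.
L = (2 + 4·x + 12·x^2)·Dx + (2 + 12·x)·Dx^2 + (-1 + x + 3·x^2)·Dx^3  (order 3).
h: a_k = 0, 0, 4, 8/3, 20/3, 152/15, 988/45, 608/15, 26729/315, 96392/567, …
ICs: h(0) = 0, h′(0) = 0, h′′(0) = 8.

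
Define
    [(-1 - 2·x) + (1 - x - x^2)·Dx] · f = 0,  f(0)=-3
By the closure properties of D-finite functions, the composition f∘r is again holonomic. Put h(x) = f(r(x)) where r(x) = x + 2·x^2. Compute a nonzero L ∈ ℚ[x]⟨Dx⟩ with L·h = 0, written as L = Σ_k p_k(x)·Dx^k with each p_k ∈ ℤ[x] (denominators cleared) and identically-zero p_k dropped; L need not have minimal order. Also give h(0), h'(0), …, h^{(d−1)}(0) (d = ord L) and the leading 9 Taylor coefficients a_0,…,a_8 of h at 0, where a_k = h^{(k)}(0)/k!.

L = (1 + 6·x + 12·x^2 + 16·x^3) + (-1 + x + 3·x^2 + 4·x^3 + 4·x^4)·Dx  (order 1).
h: a_k = -3, -3, -12, -33, -93, -252, -711, -1971, -5484, …
ICs: h(0) = -3.

f: a_k = -3, -3, -6, -9, -15, -24, -39, -63, -102, …
Substitute x→r, Dx→(1/r')Dx; clear ⇒ L₀.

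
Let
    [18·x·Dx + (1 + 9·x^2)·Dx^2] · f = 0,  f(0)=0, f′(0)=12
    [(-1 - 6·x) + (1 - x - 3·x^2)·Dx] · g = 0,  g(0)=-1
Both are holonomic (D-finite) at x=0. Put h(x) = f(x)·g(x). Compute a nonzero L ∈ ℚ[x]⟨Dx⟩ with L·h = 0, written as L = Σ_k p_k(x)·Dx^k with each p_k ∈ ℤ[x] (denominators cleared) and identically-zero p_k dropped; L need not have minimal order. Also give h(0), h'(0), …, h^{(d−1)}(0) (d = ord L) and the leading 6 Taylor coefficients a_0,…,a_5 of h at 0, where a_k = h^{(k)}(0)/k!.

L = (6 + 18·x + 162·x^2) + (2 - 6·x + 36·x^2 + 162·x^3)·Dx + (-1 + x - 6·x^2 + 9·x^3 + 27·x^4)·Dx^2  (order 2).
h: a_k = 0, -12, -12, -12, -48, -1392/5, …
ICs: h(0) = 0, h′(0) = -12.

f: a_k = 0, 12, 0, -36, 0, 972/5, …
g: a_k = -1, -1, -4, -7, -19, -40, …
f·g: L₀ = L_f ⊗_s L_g, ord ≤ 2·1.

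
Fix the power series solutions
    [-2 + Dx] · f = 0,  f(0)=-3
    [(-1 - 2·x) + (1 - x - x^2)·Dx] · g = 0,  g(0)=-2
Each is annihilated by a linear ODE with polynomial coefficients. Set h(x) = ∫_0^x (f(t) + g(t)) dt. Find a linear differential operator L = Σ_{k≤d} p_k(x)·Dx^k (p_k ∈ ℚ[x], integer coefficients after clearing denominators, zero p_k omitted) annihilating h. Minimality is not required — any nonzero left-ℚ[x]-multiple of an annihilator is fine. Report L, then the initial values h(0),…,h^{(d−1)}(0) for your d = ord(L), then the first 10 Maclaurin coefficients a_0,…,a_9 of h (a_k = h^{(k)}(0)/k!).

L = (4 + 8·x + 24·x^2 + 8·x^3)·Dx + (-14·x - 10·x^2 + 8·x^3 + 4·x^4)·Dx^2 + (-1 + 5·x - x^2 - 6·x^3 - 2·x^4)·Dx^3  (order 3).
h: a_k = 0, -5, -4, -10/3, -5/2, -12/5, -14/5, -394/105, -2209/420, -7142/945, …
ICs: h(0) = 0, h′(0) = -5, h′′(0) = -8.

f: a_k = -3, -6, -6, -4, -2, -4/5, -4/15, -8/105, -2/105, -4/945, …
g: a_k = -2, -2, -4, -6, -10, -16, -26, -42, -68, -110, …
h₀=f+g: left-lcm gives L₀, ord ≤ 2.
h=∫h₀ ⇒ L = L₀·Dx.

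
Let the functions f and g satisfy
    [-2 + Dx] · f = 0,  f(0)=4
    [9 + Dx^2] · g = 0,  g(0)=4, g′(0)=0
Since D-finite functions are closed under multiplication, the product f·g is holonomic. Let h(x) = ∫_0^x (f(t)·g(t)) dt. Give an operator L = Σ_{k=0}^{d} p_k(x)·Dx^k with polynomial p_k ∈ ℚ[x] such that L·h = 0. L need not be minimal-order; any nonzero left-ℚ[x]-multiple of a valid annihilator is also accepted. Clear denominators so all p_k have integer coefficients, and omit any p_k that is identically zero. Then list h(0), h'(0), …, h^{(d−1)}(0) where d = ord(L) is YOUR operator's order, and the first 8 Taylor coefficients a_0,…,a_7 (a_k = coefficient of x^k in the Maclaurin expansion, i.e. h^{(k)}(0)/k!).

f: a_k = 4, 8, 8, 16/3, 8/3, 16/15, 16/45, 32/315, …
g: a_k = 4, 0, -18, 0, 27/2, 0, -81/20, 0, …
Product ⇒ symmetric product L₀, ord ≤ 2.
∫: right-multiply L₀ by Dx.
L = 13·Dx - 4·Dx^2 + Dx^3  (order 3).
h: a_k = 0, 16, 16, -40/3, -92/3, -238/15, 122/45, 407/63, …
ICs: h(0) = 0, h′(0) = 16, h′′(0) = 32.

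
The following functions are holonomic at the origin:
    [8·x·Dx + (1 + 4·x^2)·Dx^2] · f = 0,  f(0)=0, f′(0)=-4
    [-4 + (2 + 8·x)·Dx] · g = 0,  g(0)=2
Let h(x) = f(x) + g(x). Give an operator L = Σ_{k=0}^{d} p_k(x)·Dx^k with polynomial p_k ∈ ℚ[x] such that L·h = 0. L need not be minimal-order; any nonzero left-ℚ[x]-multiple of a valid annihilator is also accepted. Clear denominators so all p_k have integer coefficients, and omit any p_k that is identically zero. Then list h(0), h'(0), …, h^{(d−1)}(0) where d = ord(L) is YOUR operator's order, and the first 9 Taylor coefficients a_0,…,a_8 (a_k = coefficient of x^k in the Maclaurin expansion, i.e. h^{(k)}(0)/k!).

f: a_k = 0, -4, 0, 16/3, 0, -64/5, 0, 256/7, 0, …
g: a_k = 2, 4, -4, 8, -20, 56, -168, 528, -1716, …
h₀=f+g: left-lcm gives L₀, ord ≤ 3.
L = (-8 - 80·x + 96·x^2 + 192·x^3)·Dx + (-10 - 32·x - 64·x^2 + 384·x^3 + 672·x^4)·Dx^2 + (-1 + 24·x^2 + 48·x^3 + 112·x^4 + 192·x^5)·Dx^3  (order 3).
h: a_k = 2, 0, -4, 40/3, -20, 216/5, -168, 3952/7, -1716, …
ICs: h(0) = 2, h′(0) = 0, h′′(0) = -8.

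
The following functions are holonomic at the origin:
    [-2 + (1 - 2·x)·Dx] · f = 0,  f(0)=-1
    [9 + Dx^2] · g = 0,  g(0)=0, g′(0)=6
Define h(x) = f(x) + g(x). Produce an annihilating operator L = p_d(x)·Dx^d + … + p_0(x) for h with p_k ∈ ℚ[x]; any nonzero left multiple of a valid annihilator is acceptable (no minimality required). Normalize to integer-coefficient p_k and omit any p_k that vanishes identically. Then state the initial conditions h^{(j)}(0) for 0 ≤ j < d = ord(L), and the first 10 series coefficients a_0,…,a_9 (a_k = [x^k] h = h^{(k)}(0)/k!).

L = (594 - 648·x + 648·x^2) + (-153 + 630·x - 972·x^2 + 648·x^3)·Dx + (66 - 72·x + 72·x^2)·Dx^2 + (-17 + 70·x - 108·x^2 + 72·x^3)·Dx^3  (order 3).
h: a_k = -1, 4, -4, -17, -16, -559/20, -64, -36083/280, -256, -1146637/2240, …
ICs: h(0) = -1, h′(0) = 4, h′′(0) = -8.

f: a_k = -1, -2, -4, -8, -16, -32, -64, -128, -256, -512, …
g: a_k = 0, 6, 0, -9, 0, 81/20, 0, -243/280, 0, 243/2240, …
L₀ := lclm(L_f,L_g); ord L₀ ≤ 1+2.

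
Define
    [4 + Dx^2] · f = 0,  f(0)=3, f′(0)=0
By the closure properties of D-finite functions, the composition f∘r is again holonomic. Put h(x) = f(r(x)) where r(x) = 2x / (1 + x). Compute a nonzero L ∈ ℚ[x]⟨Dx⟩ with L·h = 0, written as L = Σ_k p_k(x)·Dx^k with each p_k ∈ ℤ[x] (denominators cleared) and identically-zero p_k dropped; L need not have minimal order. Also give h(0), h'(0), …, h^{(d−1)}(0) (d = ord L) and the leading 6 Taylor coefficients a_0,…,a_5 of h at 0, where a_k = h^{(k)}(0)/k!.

L = 16 + (2 + 6·x + 6·x^2 + 2·x^3)·Dx + (1 + 4·x + 6·x^2 + 4·x^3 + x^4)·Dx^2  (order 2).
h: a_k = 3, 0, -24, 48, -40, -32, …
ICs: h(0) = 3, h′(0) = 0.

f: a_k = 3, 0, -6, 0, 2, 0, …
Substitute x→r, Dx→(1/r')Dx; clear ⇒ L₀.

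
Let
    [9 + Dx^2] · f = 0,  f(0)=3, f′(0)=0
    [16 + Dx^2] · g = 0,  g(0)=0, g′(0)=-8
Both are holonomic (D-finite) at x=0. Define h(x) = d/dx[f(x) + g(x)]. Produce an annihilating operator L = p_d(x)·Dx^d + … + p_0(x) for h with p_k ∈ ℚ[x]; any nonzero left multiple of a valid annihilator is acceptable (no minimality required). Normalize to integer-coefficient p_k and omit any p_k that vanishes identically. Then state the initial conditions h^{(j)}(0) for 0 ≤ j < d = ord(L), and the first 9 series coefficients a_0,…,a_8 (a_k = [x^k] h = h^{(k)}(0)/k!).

L = 144 + 25·Dx^2 + Dx^4  (order 4).
h: a_k = -8, -27, 64, 81/2, -256/3, -729/40, 2048/45, 2187/560, -4096/315, …
ICs: h(0) = -8, h′(0) = -27, h′′(0) = 128, h′′′(0) = 243.

f: a_k = 3, 0, -27/2, 0, 81/8, 0, -243/80, 0, 2187/4480, …
g: a_k = 0, -8, 0, 64/3, 0, -256/15, 0, 2048/315, 0, …
Sum ⇒ L₀ = lclm(L_f,L_g) in ℚ(x)⟨Dx⟩.
h₀' ⇒ L via d/dx closure of L₀.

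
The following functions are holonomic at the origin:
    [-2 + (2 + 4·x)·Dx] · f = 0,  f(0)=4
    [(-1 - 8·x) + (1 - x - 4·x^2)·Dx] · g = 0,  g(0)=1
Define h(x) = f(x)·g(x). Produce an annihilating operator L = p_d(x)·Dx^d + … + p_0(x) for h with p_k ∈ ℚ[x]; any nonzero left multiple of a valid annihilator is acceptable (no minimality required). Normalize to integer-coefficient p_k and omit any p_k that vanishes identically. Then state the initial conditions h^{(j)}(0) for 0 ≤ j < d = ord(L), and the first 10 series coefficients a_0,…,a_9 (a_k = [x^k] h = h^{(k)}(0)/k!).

f: a_k = 4, 4, -2, 2, -5/2, 7/2, -21/4, 33/4, -429/32, 715/32, …
g: a_k = 1, 1, 5, 9, 29, 65, 181, 441, 1165, 2929, …
Sym-product of L_f,L_g gives L₀ (≤ ord 1).
L = (2 + 9·x + 12·x^2) + (-1 - x + 6·x^2 + 8·x^3)·Dx  (order 1).
h: a_k = 4, 8, 22, 56, 283/2, 369, 3719/4, 2414, 195827/32, 252767/16, …
ICs: h(0) = 4.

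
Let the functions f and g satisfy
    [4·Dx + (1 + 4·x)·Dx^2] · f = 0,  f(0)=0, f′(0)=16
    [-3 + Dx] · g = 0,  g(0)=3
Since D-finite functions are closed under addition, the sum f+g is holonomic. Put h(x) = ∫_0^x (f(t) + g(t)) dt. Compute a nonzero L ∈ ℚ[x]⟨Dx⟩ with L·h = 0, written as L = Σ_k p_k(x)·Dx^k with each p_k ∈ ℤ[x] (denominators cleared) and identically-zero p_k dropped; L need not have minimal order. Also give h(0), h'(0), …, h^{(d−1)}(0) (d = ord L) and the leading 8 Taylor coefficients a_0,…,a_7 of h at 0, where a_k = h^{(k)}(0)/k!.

f: a_k = 0, 16, -32, 256/3, -256, 4096/5, -8192/3, 65536/7, …
g: a_k = 3, 9, 27/2, 27/2, 81/8, 243/40, 243/80, 729/560, …
Weyl lclm of L_f,L_g ⇒ L₀ (ord ≤ 3).
h=∫₀ˣh₀: take L = L₀·Dx.
L = (-132 - 144·x)·Dx^2 + (23 - 72·x - 144·x^2)·Dx^3 + (7 + 40·x + 48·x^2)·Dx^4  (order 4).
h: a_k = 0, 3, 25/2, -37/6, 593/24, -1967/40, 33011/240, -654631/1680, …
ICs: h(0) = 0, h′(0) = 3, h′′(0) = 25, h′′′(0) = -37.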